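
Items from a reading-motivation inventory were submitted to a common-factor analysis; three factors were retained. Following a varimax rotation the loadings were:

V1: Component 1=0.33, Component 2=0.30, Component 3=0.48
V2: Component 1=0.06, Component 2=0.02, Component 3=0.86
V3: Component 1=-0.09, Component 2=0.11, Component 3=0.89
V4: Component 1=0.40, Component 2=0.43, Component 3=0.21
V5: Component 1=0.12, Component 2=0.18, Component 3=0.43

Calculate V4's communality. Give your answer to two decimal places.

0.39

h² = 0.40² + 0.43² + 0.21² = 0.1600 + 0.1849 + 0.0441 = 0.3890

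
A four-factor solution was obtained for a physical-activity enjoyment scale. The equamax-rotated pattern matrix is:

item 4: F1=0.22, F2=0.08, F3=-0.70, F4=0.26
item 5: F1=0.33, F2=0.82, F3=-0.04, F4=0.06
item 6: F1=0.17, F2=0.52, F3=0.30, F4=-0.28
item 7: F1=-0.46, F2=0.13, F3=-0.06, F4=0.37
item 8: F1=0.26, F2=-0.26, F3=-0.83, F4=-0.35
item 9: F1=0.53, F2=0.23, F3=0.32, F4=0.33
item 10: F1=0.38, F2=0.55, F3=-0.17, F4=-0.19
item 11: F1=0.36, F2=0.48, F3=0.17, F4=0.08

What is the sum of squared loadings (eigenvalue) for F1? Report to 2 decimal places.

SS loadings for F1 = 0.22² + 0.33² + 0.17² + (-0.46)² + 0.26² + 0.53² + 0.38² + 0.36² = 0.0484 + 0.1089 + 0.0289 + 0.2116 + 0.0676 + 0.2809 + 0.1444 + 0.1296 = 1.0203

1.02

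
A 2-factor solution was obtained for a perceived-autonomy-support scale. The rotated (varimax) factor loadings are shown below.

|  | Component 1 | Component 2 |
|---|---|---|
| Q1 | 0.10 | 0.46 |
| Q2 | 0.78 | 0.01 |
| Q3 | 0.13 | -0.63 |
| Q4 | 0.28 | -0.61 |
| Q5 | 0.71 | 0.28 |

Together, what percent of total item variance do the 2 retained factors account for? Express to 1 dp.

SS loadings by factor: 1.2178, 1.0591; total = 2.2769.
Total variance with 5 standardized items is 5, so the solution explains 2.2769/5 = 0.4554 = 45.54%.

45.5%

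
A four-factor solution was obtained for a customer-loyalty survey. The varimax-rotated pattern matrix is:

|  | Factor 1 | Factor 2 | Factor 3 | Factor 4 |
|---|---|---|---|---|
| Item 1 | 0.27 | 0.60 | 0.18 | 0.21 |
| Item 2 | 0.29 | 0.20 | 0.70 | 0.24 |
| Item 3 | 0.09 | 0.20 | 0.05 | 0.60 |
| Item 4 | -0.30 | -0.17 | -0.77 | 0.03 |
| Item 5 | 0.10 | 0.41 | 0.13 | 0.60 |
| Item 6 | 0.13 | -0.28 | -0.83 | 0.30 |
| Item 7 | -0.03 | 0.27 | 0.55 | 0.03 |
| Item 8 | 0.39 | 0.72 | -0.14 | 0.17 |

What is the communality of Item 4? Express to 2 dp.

h² = (-0.30)² + (-0.17)² + (-0.77)² + 0.03² = 0.0900 + 0.0289 + 0.5929 + 0.0009 = 0.7127

0.71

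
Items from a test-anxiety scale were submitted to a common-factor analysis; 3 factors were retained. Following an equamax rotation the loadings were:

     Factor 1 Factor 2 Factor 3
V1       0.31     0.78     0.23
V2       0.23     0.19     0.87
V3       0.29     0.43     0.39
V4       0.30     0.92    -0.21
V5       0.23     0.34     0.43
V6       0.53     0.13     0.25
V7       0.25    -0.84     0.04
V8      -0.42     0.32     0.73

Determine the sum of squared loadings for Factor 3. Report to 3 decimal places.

SS loadings for Factor 3 = 0.23² + 0.87² + 0.39² + (-0.21)² + 0.43² + 0.25² + 0.04² + 0.73² = 0.0529 + 0.7569 + 0.1521 + 0.0441 + 0.1849 + 0.0625 + 0.0016 + 0.5329 = 1.7879

1.788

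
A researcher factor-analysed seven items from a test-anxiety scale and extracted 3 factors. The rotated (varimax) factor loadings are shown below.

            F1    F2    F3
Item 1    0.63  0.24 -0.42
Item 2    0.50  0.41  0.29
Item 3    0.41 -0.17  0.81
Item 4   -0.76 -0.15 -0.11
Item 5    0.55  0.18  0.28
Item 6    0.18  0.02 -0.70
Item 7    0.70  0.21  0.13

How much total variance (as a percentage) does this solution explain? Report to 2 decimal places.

58.36%

SS loadings by factor: 2.2175, 0.3540, 1.5140; total = 4.0855.
Total variance with 7 standardized items is 7, so the solution explains 4.0855/7 = 0.5836 = 58.36%.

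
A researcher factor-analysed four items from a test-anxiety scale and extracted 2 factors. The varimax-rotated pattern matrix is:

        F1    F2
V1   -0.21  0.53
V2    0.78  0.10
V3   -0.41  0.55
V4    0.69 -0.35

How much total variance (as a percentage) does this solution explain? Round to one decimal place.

50.3%

SS loadings by factor: 1.2967, 0.7159; total = 2.0126.
Total variance with 4 standardized items is 4, so the solution explains 2.0126/4 = 0.5031 = 50.31%.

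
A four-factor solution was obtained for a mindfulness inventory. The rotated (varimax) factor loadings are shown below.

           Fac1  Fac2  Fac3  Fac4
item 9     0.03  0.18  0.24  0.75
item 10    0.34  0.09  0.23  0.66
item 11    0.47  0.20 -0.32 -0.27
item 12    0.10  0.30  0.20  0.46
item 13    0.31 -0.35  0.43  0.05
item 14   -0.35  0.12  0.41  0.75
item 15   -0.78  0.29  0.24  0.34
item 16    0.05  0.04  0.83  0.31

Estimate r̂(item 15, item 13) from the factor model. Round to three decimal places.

r̂ = Σ λ_i·λ_j across factors = (-0.78)(0.31) + (0.29)(-0.35) + (0.24)(0.43) + (0.34)(0.05)
  = -0.2418 -0.1015 +0.1032 +0.0170 = -0.2231

-0.223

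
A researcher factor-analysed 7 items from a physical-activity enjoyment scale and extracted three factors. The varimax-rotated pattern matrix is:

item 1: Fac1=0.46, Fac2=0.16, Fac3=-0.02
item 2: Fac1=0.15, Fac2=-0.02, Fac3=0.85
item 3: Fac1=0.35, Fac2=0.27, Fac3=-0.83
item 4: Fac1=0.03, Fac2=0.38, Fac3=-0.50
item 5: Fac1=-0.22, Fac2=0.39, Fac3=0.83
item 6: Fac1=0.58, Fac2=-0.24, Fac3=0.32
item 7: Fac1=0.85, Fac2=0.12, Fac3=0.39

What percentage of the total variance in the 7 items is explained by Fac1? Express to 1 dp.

20.9%

SS loadings for Fac1 = 0.46² + 0.15² + 0.35² + 0.03² + (-0.22)² + 0.58² + 0.85² = 1.4648
With 7 standardized items, total variance = 7. Proportion = 1.4648/7 = 0.2093 → 20.93%.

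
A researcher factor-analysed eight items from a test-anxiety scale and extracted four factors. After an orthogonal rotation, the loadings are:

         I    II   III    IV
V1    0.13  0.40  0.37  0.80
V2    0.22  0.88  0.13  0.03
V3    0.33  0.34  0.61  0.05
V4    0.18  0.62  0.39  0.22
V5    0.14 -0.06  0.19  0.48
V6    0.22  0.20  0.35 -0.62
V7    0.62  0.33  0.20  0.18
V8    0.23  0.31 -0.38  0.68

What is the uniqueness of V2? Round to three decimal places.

h² = 0.22² + 0.88² + 0.13² + 0.03² = 0.0484 + 0.7744 + 0.0169 + 0.0009 = 0.8406
Uniqueness u² = 1 − h² = 1 − 0.8406 = 0.1594

0.159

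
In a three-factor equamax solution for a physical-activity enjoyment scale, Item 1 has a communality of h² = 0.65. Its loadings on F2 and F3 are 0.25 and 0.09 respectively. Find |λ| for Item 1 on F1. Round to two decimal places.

Under orthogonal rotation h² = Σλ², so λ_F1² = h² − (0.0706) = 0.65 − 0.0706 = 0.5794.
|λ| = √0.5794 = 0.7612.

0.76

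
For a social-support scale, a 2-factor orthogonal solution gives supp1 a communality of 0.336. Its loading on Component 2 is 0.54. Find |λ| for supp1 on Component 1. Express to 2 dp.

0.21

Under orthogonal rotation h² = Σλ², so λ_Component 1² = h² − (0.2916) = 0.336 − 0.2916 = 0.0444.
|λ| = √0.0444 = 0.2107.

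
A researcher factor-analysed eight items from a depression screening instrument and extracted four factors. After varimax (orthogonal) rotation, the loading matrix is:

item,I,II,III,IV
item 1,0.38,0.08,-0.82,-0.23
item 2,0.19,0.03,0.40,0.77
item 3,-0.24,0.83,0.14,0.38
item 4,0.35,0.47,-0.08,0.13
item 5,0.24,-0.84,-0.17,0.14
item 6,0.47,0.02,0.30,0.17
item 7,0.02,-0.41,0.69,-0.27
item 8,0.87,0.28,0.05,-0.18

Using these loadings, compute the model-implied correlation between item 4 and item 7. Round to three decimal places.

r̂ = Σ λ_i·λ_j across factors = (0.35)(0.02) + (0.47)(-0.41) + (-0.08)(0.69) + (0.13)(-0.27)
  = +0.0070 -0.1927 -0.0552 -0.0351 = -0.2760

-0.276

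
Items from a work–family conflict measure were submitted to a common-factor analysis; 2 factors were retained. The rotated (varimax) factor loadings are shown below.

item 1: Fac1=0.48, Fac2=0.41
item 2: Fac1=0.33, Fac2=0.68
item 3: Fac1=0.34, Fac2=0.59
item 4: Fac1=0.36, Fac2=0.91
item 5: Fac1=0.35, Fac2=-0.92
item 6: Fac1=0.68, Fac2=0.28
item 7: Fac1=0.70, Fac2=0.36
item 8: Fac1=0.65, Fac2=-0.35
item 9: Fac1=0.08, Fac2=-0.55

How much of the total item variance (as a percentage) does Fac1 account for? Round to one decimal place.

SS loadings for Fac1 = 0.48² + 0.33² + 0.34² + 0.36² + 0.35² + 0.68² + 0.70² + 0.65² + 0.08² = 2.0883
With 9 standardized items, total variance = 9. Proportion = 2.0883/9 = 0.2320 → 23.20%.

23.2%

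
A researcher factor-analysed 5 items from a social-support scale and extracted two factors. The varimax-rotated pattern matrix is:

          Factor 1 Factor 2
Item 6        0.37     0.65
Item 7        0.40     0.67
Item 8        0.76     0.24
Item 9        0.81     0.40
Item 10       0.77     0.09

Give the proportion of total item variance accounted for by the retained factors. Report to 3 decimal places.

0.644

SS loadings by factor: 2.1235, 1.0971; total = 3.2206.
Total variance with 5 standardized items is 5, so the solution explains 3.2206/5 = 0.6441.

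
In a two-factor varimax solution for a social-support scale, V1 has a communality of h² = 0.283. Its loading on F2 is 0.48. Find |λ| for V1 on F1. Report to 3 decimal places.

0.229

Under orthogonal rotation h² = Σλ², so λ_F1² = h² − (0.2304) = 0.283 − 0.2304 = 0.0526.
|λ| = √0.0526 = 0.2293.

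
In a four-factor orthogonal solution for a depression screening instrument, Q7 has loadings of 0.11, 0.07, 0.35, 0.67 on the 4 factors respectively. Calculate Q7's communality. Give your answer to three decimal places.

0.588

h² = 0.11² + 0.07² + 0.35² + 0.67² = 0.0121 + 0.0049 + 0.1225 + 0.4489 = 0.5884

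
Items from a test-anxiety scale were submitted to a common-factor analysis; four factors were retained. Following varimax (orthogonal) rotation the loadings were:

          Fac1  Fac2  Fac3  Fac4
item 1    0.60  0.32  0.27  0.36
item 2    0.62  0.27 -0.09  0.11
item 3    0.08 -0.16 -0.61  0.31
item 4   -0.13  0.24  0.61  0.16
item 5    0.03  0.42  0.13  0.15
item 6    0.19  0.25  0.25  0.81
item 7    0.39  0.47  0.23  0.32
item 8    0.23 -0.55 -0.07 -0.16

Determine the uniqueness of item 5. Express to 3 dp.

h² = 0.03² + 0.42² + 0.13² + 0.15² = 0.0009 + 0.1764 + 0.0169 + 0.0225 = 0.2167
Uniqueness u² = 1 − h² = 1 − 0.2167 = 0.7833

0.783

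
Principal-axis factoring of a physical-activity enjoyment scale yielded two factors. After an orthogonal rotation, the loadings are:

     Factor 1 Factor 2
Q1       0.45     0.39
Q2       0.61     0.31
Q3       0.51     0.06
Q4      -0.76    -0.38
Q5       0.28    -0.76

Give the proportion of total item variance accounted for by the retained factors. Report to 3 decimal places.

0.493

SS loadings by factor: 1.4907, 0.9738; total = 2.4645.
Total variance with 5 standardized items is 5, so the solution explains 2.4645/5 = 0.4929.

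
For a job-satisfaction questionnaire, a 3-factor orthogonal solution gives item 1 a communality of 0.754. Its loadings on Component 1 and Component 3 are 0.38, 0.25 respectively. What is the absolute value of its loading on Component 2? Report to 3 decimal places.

Under orthogonal rotation h² = Σλ², so λ_Component 2² = h² − (0.2069) = 0.754 − 0.2069 = 0.5471.
|λ| = √0.5471 = 0.7397.

0.740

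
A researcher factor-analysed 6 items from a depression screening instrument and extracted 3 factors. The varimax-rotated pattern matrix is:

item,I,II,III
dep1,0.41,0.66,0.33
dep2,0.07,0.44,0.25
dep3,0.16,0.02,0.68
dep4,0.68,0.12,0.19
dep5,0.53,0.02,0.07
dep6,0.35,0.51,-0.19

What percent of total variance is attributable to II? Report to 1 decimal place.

15.1%

SS loadings for II = 0.66² + 0.44² + 0.02² + 0.12² + 0.02² + 0.51² = 0.9045
With 6 standardized items, total variance = 6. Proportion = 0.9045/6 = 0.1508 → 15.08%.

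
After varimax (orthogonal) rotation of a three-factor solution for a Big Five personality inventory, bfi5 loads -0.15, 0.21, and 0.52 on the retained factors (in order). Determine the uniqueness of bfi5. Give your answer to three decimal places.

h² = (-0.15)² + 0.21² + 0.52² = 0.0225 + 0.0441 + 0.2704 = 0.3370
Uniqueness u² = 1 − h² = 1 − 0.3370 = 0.6630

0.663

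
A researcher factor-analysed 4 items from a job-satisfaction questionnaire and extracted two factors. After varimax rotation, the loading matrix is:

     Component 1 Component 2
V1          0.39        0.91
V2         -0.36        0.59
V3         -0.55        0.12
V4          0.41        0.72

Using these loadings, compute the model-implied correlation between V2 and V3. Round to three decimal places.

r̂ = Σ λ_i·λ_j across factors = (-0.36)(-0.55) + (0.59)(0.12)
  = +0.1980 +0.0708 = 0.2688

0.269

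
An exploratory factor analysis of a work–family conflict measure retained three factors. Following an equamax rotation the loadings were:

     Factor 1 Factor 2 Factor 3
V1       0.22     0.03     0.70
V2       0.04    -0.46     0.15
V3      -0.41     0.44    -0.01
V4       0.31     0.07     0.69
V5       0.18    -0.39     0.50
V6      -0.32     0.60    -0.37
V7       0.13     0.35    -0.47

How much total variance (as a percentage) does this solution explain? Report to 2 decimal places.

SS loadings by factor: 0.4659, 1.0456, 1.5965; total = 3.1080.
Total variance with 7 standardized items is 7, so the solution explains 3.1080/7 = 0.4440 = 44.40%.

44.40%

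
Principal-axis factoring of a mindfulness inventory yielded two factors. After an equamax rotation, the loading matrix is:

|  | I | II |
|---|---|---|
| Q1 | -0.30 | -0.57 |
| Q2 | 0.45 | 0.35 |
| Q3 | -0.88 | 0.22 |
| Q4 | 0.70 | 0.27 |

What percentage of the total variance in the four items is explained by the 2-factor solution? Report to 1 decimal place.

SS loadings by factor: 1.5569, 0.5687; total = 2.1256.
Total variance with 4 standardized items is 4, so the solution explains 2.1256/4 = 0.5314 = 53.14%.

53.1%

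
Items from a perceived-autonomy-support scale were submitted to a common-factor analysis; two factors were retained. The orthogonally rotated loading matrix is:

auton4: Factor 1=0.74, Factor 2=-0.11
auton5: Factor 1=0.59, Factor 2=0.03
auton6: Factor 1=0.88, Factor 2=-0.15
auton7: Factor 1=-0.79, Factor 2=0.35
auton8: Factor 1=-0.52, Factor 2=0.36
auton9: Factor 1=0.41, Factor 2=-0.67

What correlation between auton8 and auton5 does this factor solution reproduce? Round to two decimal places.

-0.30

r̂ = Σ λ_i·λ_j across factors = (-0.52)(0.59) + (0.36)(0.03)
  = -0.3068 +0.0108 = -0.2960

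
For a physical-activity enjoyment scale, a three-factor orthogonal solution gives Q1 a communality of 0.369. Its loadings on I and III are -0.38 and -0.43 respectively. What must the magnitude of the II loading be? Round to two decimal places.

0.20

Under orthogonal rotation h² = Σλ², so λ_II² = h² − (0.3293) = 0.369 − 0.3293 = 0.0397.
|λ| = √0.0397 = 0.1992.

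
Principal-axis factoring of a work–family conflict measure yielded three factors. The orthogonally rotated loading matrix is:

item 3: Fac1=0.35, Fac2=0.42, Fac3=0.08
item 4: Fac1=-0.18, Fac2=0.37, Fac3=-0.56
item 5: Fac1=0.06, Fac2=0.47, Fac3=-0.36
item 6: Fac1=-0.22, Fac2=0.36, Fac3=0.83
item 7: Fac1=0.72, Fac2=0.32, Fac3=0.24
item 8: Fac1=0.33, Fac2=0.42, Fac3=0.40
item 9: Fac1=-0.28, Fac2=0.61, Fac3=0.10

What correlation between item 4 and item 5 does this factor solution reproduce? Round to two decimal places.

0.36

r̂ = Σ λ_i·λ_j across factors = (-0.18)(0.06) + (0.37)(0.47) + (-0.56)(-0.36)
  = -0.0108 +0.1739 +0.2016 = 0.3647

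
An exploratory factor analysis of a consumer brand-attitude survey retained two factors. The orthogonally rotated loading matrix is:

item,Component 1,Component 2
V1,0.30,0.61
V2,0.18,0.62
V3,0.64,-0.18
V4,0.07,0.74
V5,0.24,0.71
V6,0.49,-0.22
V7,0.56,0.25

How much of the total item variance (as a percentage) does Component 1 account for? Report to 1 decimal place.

16.4%

SS loadings for Component 1 = 0.30² + 0.18² + 0.64² + 0.07² + 0.24² + 0.49² + 0.56² = 1.1482
With 7 standardized items, total variance = 7. Proportion = 1.1482/7 = 0.1640 → 16.40%.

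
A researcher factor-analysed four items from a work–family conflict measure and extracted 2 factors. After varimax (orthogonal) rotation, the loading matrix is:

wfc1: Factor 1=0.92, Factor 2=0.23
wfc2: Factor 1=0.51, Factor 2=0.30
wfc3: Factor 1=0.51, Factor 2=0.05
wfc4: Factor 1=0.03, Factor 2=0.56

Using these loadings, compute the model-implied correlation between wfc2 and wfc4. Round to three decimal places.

0.183

r̂ = Σ λ_i·λ_j across factors = (0.51)(0.03) + (0.30)(0.56)
  = +0.0153 +0.1680 = 0.1833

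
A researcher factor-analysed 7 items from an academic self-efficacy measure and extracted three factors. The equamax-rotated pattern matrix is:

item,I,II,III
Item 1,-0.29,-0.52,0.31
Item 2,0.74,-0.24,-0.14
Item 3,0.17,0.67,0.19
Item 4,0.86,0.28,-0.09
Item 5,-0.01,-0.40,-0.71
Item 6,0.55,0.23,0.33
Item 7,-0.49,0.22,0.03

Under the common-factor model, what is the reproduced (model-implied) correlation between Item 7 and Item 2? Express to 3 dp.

-0.420

r̂ = Σ λ_i·λ_j across factors = (-0.49)(0.74) + (0.22)(-0.24) + (0.03)(-0.14)
  = -0.3626 -0.0528 -0.0042 = -0.4196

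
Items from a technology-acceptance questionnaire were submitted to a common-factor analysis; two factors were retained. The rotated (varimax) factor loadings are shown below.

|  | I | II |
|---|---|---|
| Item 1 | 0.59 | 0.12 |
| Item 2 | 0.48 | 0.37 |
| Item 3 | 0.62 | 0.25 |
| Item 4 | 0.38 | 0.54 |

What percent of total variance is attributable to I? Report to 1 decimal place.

27.7%

SS loadings for I = 0.59² + 0.48² + 0.62² + 0.38² = 1.1073
With 4 standardized items, total variance = 4. Proportion = 1.1073/4 = 0.2768 → 27.68%.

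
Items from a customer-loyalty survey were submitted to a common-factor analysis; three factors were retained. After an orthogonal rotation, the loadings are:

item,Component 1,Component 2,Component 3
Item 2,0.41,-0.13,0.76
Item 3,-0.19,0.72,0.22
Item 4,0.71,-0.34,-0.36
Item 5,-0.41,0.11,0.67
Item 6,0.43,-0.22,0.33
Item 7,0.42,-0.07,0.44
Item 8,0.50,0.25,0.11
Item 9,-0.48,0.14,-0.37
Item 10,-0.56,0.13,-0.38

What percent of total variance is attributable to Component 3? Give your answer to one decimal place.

20.0%

SS loadings for Component 3 = 0.76² + 0.22² + (-0.36)² + 0.67² + 0.33² + 0.44² + 0.11² + (-0.37)² + (-0.38)² = 1.8004
With 9 standardized items, total variance = 9. Proportion = 1.8004/9 = 0.2000 → 20.00%.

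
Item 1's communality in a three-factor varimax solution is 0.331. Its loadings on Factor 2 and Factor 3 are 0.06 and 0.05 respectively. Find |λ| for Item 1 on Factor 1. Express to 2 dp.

0.57

Under orthogonal rotation h² = Σλ², so λ_Factor 1² = h² − (0.0061) = 0.331 − 0.0061 = 0.3249.
|λ| = √0.3249 = 0.5700.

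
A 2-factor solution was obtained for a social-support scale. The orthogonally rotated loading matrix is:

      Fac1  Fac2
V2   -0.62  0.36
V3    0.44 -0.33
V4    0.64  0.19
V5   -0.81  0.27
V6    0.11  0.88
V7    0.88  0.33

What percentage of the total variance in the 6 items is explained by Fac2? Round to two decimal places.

SS loadings for Fac2 = 0.36² + (-0.33)² + 0.19² + 0.27² + 0.88² + 0.33² = 1.2308
With 6 standardized items, total variance = 6. Proportion = 1.2308/6 = 0.2051 → 20.51%.

20.51%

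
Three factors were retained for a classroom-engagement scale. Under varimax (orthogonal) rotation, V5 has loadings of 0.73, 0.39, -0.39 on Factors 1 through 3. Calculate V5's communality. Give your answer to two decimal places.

0.84

h² = 0.73² + 0.39² + (-0.39)² = 0.5329 + 0.1521 + 0.1521 = 0.8371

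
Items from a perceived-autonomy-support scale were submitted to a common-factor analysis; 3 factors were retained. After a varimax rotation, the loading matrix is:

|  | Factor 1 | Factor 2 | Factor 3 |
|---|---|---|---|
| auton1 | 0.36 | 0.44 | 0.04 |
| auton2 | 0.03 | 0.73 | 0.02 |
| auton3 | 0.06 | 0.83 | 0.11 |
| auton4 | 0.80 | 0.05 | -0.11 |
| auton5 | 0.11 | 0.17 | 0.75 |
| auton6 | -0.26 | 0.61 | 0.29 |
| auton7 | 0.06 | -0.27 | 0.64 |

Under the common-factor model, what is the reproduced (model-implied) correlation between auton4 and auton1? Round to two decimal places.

r̂ = Σ λ_i·λ_j across factors = (0.80)(0.36) + (0.05)(0.44) + (-0.11)(0.04)
  = +0.2880 +0.0220 -0.0044 = 0.3056

0.31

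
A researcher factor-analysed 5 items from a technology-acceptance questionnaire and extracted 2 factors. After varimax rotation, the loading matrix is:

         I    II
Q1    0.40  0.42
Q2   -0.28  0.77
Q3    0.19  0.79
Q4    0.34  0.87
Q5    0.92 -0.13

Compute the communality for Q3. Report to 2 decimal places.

h² = 0.19² + 0.79² = 0.0361 + 0.6241 = 0.6602

0.66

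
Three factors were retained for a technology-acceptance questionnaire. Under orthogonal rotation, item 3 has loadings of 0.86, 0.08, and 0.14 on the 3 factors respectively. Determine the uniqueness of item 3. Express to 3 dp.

h² = 0.86² + 0.08² + 0.14² = 0.7396 + 0.0064 + 0.0196 = 0.7656
Uniqueness u² = 1 − h² = 1 − 0.7656 = 0.2344

0.234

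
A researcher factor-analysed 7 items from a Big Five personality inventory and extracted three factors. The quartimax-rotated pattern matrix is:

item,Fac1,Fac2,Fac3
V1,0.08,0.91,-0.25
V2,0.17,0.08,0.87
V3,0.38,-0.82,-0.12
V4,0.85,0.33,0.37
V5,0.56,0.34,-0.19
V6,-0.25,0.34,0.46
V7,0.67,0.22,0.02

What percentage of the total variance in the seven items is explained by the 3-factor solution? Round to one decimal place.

69.2%

SS loadings by factor: 1.7272, 1.8954, 1.2188; total = 4.8414.
Total variance with 7 standardized items is 7, so the solution explains 4.8414/7 = 0.6916 = 69.16%.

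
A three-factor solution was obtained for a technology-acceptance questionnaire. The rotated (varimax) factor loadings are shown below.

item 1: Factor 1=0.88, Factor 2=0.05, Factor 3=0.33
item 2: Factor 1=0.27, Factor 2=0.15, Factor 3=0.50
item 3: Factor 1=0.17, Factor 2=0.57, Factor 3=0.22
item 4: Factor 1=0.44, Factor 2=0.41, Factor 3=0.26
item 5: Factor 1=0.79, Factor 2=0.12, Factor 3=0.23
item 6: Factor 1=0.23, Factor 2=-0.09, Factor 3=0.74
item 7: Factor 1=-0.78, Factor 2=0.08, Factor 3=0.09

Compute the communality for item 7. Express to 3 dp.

0.623

h² = (-0.78)² + 0.08² + 0.09² = 0.6084 + 0.0064 + 0.0081 = 0.6229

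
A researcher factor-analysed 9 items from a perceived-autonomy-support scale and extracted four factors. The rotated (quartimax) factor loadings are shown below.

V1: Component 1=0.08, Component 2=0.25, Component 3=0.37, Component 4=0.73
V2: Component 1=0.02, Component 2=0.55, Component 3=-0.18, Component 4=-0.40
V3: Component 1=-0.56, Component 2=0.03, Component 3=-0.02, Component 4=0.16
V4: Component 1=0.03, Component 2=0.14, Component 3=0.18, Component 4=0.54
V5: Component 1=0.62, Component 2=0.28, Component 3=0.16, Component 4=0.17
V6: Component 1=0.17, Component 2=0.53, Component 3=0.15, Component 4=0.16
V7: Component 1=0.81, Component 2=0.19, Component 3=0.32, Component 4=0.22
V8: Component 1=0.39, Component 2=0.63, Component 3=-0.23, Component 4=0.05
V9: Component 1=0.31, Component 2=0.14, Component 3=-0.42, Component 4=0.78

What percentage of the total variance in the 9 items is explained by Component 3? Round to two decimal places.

6.47%

SS loadings for Component 3 = 0.37² + (-0.18)² + (-0.02)² + 0.18² + 0.16² + 0.15² + 0.32² + (-0.23)² + (-0.42)² = 0.5819
With 9 standardized items, total variance = 9. Proportion = 0.5819/9 = 0.0647 → 6.47%.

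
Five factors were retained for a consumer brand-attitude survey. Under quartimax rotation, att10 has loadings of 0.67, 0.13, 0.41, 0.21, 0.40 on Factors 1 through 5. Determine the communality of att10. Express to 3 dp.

0.838

h² = 0.67² + 0.13² + 0.41² + 0.21² + 0.40² = 0.4489 + 0.0169 + 0.1681 + 0.0441 + 0.1600 = 0.8380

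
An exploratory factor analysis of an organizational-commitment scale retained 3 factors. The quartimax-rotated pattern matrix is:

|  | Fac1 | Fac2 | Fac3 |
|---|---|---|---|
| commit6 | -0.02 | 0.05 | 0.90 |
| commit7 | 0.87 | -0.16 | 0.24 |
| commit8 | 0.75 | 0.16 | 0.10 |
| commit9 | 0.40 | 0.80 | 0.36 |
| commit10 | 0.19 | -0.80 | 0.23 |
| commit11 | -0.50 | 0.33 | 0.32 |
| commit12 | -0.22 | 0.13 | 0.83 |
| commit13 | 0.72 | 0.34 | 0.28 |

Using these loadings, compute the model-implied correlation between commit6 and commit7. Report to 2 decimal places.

r̂ = Σ λ_i·λ_j across factors = (-0.02)(0.87) + (0.05)(-0.16) + (0.90)(0.24)
  = -0.0174 -0.0080 +0.2160 = 0.1906

0.19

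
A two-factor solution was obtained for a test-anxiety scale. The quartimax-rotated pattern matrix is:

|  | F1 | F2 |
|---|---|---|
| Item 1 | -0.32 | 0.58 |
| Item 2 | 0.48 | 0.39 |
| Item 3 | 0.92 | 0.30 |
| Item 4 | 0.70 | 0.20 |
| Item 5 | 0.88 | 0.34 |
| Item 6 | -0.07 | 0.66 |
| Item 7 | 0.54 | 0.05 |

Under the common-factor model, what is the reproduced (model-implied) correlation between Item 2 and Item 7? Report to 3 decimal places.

0.279

r̂ = Σ λ_i·λ_j across factors = (0.48)(0.54) + (0.39)(0.05)
  = +0.2592 +0.0195 = 0.2787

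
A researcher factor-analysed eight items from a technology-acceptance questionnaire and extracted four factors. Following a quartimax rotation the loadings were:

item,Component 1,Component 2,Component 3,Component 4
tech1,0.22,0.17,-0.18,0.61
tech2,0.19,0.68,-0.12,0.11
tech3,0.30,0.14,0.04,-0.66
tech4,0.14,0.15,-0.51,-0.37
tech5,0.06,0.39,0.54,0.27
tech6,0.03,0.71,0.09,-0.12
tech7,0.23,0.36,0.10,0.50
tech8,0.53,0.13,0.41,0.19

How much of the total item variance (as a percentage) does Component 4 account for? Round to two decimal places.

16.63%

SS loadings for Component 4 = 0.61² + 0.11² + (-0.66)² + (-0.37)² + 0.27² + (-0.12)² + 0.50² + 0.19² = 1.3301
With 8 standardized items, total variance = 8. Proportion = 1.3301/8 = 0.1663 → 16.63%.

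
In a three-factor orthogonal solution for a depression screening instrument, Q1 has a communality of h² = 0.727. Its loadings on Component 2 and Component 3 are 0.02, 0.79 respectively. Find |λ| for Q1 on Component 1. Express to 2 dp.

Under orthogonal rotation h² = Σλ², so λ_Component 1² = h² − (0.6245) = 0.727 − 0.6245 = 0.1025.
|λ| = √0.1025 = 0.3202.

0.32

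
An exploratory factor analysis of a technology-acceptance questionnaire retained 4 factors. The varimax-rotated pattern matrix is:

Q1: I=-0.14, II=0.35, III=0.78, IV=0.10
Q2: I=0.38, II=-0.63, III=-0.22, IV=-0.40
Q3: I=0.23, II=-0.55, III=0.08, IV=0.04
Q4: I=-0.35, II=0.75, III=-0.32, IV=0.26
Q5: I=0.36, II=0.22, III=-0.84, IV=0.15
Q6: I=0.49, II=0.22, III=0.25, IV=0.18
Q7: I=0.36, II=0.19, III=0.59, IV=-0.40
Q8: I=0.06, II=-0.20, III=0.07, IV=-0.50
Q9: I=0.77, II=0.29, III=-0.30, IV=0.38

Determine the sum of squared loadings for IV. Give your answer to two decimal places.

SS loadings for IV = 0.10² + (-0.40)² + 0.04² + 0.26² + 0.15² + 0.18² + (-0.40)² + (-0.50)² + 0.38² = 0.0100 + 0.1600 + 0.0016 + 0.0676 + 0.0225 + 0.0324 + 0.1600 + 0.2500 + 0.1444 = 0.8485

0.85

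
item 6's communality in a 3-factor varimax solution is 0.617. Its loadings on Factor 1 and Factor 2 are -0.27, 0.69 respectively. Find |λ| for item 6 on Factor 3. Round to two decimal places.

0.26

Under orthogonal rotation h² = Σλ², so λ_Factor 3² = h² − (0.5490) = 0.617 − 0.5490 = 0.0680.
|λ| = √0.0680 = 0.2608.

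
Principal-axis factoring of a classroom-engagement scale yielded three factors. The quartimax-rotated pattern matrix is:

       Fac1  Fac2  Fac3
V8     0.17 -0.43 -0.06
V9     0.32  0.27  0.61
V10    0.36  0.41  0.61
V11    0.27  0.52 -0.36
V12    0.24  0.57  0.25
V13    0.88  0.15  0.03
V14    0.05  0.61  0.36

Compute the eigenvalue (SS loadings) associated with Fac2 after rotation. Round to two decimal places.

1.42

SS loadings for Fac2 = (-0.43)² + 0.27² + 0.41² + 0.52² + 0.57² + 0.15² + 0.61² = 0.1849 + 0.0729 + 0.1681 + 0.2704 + 0.3249 + 0.0225 + 0.3721 = 1.4158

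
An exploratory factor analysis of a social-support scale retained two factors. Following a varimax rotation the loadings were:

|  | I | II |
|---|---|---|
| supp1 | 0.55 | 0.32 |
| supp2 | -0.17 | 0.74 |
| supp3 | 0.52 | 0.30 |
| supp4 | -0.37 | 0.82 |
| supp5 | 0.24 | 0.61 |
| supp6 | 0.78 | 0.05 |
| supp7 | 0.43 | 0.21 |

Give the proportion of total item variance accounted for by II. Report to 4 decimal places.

SS loadings for II = 0.32² + 0.74² + 0.30² + 0.82² + 0.61² + 0.05² + 0.21² = 1.8311
Proportion of variance = 1.8311 / 7 = 0.2616.

0.2616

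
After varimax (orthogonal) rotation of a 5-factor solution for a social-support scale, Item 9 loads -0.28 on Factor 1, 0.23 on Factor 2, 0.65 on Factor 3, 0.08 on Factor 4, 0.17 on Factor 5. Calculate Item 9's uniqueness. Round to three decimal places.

0.411

h² = (-0.28)² + 0.23² + 0.65² + 0.08² + 0.17² = 0.0784 + 0.0529 + 0.4225 + 0.0064 + 0.0289 = 0.5891
Uniqueness u² = 1 − h² = 1 − 0.5891 = 0.4109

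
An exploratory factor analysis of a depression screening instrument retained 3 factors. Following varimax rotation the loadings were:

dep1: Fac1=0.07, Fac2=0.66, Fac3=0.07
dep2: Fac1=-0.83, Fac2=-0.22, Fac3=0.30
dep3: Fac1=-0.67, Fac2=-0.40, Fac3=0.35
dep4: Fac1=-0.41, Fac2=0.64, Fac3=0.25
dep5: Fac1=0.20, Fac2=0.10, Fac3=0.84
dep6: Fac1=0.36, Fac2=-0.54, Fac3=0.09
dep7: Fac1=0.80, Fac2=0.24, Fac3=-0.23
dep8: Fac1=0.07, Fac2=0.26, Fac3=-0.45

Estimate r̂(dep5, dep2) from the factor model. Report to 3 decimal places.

r̂ = Σ λ_i·λ_j across factors = (0.20)(-0.83) + (0.10)(-0.22) + (0.84)(0.30)
  = -0.1660 -0.0220 +0.2520 = 0.0640

0.064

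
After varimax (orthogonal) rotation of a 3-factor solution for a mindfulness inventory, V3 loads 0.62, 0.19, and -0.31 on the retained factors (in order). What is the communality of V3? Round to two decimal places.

h² = 0.62² + 0.19² + (-0.31)² = 0.3844 + 0.0361 + 0.0961 = 0.5166

0.52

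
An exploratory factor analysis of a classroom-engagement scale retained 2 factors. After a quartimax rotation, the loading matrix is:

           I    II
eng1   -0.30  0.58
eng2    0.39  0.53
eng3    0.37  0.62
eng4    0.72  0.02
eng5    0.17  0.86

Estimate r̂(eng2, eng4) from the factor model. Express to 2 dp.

r̂ = Σ λ_i·λ_j across factors = (0.39)(0.72) + (0.53)(0.02)
  = +0.2808 +0.0106 = 0.2914

0.29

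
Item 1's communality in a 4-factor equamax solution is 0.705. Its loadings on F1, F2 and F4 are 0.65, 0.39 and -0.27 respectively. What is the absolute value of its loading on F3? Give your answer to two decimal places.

0.24

Under orthogonal rotation h² = Σλ², so λ_F3² = h² − (0.6475) = 0.705 − 0.6475 = 0.0575.
|λ| = √0.0575 = 0.2398.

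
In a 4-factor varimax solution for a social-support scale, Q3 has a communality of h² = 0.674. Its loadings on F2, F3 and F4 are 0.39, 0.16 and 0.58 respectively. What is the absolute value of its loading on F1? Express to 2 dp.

0.40

Under orthogonal rotation h² = Σλ², so λ_F1² = h² − (0.5141) = 0.674 − 0.5141 = 0.1599.
|λ| = √0.1599 = 0.3999.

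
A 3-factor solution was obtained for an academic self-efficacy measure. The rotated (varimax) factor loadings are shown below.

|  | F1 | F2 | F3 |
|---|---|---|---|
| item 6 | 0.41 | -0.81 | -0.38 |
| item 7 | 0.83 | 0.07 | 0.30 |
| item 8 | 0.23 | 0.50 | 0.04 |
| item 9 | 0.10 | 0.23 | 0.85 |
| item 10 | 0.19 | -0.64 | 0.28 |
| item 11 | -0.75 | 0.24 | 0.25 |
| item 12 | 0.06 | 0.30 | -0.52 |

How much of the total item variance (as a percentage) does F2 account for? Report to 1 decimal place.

SS loadings for F2 = (-0.81)² + 0.07² + 0.50² + 0.23² + (-0.64)² + 0.24² + 0.30² = 1.5211
With 7 standardized items, total variance = 7. Proportion = 1.5211/7 = 0.2173 → 21.73%.

21.7%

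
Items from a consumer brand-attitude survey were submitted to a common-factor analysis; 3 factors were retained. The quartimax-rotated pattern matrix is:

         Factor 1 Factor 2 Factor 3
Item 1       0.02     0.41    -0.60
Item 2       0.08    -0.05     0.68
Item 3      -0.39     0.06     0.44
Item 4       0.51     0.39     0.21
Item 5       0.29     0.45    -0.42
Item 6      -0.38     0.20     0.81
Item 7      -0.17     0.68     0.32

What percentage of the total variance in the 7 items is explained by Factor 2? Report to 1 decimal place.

SS loadings for Factor 2 = 0.41² + (-0.05)² + 0.06² + 0.39² + 0.45² + 0.20² + 0.68² = 1.0312
With 7 standardized items, total variance = 7. Proportion = 1.0312/7 = 0.1473 → 14.73%.

14.7%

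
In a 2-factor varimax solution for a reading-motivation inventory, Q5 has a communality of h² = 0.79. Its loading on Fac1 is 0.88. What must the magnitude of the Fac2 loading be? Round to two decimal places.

Under orthogonal rotation h² = Σλ², so λ_Fac2² = h² − (0.7744) = 0.79 − 0.7744 = 0.0156.
|λ| = √0.0156 = 0.1249.

0.12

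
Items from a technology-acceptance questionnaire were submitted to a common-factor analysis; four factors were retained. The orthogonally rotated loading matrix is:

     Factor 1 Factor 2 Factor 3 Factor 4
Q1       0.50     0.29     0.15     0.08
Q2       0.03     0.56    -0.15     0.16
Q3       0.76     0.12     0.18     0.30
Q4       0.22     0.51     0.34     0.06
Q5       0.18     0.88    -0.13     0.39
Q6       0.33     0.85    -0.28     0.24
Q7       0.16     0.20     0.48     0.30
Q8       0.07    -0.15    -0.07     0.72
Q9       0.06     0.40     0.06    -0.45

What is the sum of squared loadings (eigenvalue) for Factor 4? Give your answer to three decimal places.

1.146

SS loadings for Factor 4 = 0.08² + 0.16² + 0.30² + 0.06² + 0.39² + 0.24² + 0.30² + 0.72² + (-0.45)² = 0.0064 + 0.0256 + 0.0900 + 0.0036 + 0.1521 + 0.0576 + 0.0900 + 0.5184 + 0.2025 = 1.1462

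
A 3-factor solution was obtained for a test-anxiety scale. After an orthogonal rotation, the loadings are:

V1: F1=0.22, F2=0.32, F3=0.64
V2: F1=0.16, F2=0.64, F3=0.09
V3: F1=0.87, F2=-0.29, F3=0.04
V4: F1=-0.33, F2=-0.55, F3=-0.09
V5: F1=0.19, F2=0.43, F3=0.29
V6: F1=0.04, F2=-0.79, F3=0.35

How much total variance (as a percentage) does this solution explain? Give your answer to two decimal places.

SS loadings by factor: 0.9775, 1.7076, 0.6340; total = 3.3191.
Total variance with 6 standardized items is 6, so the solution explains 3.3191/6 = 0.5532 = 55.32%.

55.32%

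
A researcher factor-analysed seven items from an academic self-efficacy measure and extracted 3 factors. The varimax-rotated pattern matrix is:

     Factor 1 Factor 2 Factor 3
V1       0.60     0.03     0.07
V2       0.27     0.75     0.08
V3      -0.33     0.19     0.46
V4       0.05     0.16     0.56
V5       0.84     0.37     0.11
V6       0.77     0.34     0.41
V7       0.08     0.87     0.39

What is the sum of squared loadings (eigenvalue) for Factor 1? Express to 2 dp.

SS loadings for Factor 1 = 0.60² + 0.27² + (-0.33)² + 0.05² + 0.84² + 0.77² + 0.08² = 0.3600 + 0.0729 + 0.1089 + 0.0025 + 0.7056 + 0.5929 + 0.0064 = 1.8492

1.85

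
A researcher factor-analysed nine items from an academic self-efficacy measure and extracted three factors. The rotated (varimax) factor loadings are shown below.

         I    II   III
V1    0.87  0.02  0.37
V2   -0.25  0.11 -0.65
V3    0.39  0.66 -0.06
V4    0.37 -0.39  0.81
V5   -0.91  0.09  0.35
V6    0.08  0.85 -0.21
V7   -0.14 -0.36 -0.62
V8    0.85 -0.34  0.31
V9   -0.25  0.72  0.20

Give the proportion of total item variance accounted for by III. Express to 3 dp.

0.212

SS loadings for III = 0.37² + (-0.65)² + (-0.06)² + 0.81² + 0.35² + (-0.21)² + (-0.62)² + 0.31² + 0.20² = 1.9062
Proportion of variance = 1.9062 / 9 = 0.2118.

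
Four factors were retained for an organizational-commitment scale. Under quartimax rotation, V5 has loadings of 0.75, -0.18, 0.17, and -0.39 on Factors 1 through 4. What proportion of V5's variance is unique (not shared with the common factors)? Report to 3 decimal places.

0.224

h² = 0.75² + (-0.18)² + 0.17² + (-0.39)² = 0.5625 + 0.0324 + 0.0289 + 0.1521 = 0.7759
Uniqueness u² = 1 − h² = 1 − 0.7759 = 0.2241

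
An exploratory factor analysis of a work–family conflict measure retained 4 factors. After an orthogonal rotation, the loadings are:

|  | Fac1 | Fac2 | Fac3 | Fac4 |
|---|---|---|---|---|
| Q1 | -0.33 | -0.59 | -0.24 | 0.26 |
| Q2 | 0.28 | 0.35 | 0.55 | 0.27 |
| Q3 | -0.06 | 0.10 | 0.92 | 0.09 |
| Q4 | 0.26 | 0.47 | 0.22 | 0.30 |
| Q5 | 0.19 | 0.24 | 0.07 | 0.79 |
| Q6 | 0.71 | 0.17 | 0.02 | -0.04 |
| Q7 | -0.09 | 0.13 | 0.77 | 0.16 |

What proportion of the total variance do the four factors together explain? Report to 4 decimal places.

0.6221

Communalities: 0.5822, 0.5763, 0.8681, 0.4269, 0.7227, 0.5350, 0.6435; Σh² = 4.3547.
Total variance with 7 standardized items is 7, so the solution explains 4.3547/7 = 0.6221.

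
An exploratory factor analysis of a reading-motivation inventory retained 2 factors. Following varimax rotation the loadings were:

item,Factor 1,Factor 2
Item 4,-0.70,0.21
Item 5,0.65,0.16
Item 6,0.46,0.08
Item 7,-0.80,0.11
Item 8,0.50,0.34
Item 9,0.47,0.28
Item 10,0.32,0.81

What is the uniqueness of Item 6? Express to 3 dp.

h² = 0.46² + 0.08² = 0.2116 + 0.0064 = 0.2180
Uniqueness u² = 1 − h² = 1 − 0.2180 = 0.7820

0.782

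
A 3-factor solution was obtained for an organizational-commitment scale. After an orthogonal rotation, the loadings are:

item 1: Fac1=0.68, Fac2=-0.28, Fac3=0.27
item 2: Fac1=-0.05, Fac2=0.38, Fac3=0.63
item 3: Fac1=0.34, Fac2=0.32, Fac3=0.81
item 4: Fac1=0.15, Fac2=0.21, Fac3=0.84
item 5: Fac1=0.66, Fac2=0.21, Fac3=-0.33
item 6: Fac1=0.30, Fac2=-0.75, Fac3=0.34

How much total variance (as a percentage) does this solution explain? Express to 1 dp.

SS loadings by factor: 1.1286, 0.9759, 2.0560; total = 4.1605.
Total variance with 6 standardized items is 6, so the solution explains 4.1605/6 = 0.6934 = 69.34%.

69.3%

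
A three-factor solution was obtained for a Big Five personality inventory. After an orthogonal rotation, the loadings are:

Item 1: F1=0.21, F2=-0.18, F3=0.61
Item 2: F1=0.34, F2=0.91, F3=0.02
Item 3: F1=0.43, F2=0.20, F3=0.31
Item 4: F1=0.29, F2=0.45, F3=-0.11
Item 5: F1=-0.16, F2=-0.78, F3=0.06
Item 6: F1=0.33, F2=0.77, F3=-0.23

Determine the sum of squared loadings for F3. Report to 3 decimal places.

SS loadings for F3 = 0.61² + 0.02² + 0.31² + (-0.11)² + 0.06² + (-0.23)² = 0.3721 + 0.0004 + 0.0961 + 0.0121 + 0.0036 + 0.0529 = 0.5372

0.537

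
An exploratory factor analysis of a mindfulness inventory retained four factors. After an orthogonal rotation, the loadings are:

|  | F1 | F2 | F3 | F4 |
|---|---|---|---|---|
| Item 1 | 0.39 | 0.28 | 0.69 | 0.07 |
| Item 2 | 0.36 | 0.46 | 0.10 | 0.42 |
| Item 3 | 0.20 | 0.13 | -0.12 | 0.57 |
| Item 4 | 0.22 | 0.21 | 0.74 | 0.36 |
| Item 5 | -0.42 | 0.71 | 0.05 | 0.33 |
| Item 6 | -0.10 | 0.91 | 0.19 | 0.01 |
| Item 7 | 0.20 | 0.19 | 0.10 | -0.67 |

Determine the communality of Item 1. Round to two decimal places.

h² = 0.39² + 0.28² + 0.69² + 0.07² = 0.1521 + 0.0784 + 0.4761 + 0.0049 = 0.7115

0.71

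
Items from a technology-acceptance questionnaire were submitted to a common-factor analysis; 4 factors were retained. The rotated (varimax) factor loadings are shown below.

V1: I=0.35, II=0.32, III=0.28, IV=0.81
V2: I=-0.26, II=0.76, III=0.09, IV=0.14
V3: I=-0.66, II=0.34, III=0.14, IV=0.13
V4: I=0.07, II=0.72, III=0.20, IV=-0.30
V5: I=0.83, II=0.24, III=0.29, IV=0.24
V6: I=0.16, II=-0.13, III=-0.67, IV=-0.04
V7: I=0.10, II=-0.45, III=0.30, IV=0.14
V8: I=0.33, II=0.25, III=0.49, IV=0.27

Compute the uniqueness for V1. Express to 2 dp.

0.04

h² = 0.35² + 0.32² + 0.28² + 0.81² = 0.1225 + 0.1024 + 0.0784 + 0.6561 = 0.9594
Uniqueness u² = 1 − h² = 1 − 0.9594 = 0.0406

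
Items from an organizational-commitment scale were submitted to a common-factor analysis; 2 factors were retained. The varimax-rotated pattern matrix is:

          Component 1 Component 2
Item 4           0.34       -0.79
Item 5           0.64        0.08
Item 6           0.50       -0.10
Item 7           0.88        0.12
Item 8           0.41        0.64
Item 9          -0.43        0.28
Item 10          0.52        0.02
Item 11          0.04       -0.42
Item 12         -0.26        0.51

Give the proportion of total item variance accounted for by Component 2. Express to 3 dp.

SS loadings for Component 2 = (-0.79)² + 0.08² + (-0.10)² + 0.12² + 0.64² + 0.28² + 0.02² + (-0.42)² + 0.51² = 1.5798
Proportion of variance = 1.5798 / 9 = 0.1755.

0.176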